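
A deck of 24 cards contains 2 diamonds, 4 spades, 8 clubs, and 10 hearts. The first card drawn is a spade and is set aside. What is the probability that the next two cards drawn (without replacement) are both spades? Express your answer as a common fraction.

3/253

After the first draw, 3 of the remaining 23 cards are spades.
P = 3/23 × 2/22 = 6/506 = 3/253.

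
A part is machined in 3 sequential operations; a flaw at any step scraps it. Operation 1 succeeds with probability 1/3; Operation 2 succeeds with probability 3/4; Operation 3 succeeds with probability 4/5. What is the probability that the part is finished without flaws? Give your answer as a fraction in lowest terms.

Multiplying along the chain,
P = 1/3 × 3/4 × 4/5 = 12/60 = 1/5.

1/5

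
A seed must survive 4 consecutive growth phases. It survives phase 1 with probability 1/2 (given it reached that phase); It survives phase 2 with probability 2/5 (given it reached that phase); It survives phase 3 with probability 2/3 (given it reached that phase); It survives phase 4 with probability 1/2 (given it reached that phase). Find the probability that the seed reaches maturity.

Multiplying along the chain,
P = 1/2 × 2/5 × 2/3 × 1/2 = 4/60 = 1/15.

1/15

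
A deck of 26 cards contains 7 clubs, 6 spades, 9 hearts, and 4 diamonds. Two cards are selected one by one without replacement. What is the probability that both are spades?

3/65

P = 6/26 × 5/25 = 30/650 = 3/65.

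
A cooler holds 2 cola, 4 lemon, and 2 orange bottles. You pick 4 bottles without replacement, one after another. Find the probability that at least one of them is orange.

11/14

P(no orange) = 6/8 × 5/7 × 4/6 × 3/5 = 360/1680 = 3/14.
P(at least one) = 1 − 3/14 = 11/14.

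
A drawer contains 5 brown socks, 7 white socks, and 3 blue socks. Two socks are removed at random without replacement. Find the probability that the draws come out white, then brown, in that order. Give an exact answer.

Each draw changes the counts, so multiply the conditional probabilities along the sequence:
P = 7/15 × 5/14 = 35/210 = 1/6.

1/6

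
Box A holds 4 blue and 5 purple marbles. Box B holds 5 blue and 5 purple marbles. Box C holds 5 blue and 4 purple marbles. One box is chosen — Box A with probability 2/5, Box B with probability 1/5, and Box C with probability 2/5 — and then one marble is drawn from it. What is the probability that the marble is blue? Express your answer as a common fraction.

1/2

From Box A: P(blue) = 4/9.
From Box B: P(blue) = 5/10.
From Box C: P(blue) = 5/9.
Total probability = (2/5)(4/9) + (1/5)(5/10) + (2/5)(5/9) = 1/2.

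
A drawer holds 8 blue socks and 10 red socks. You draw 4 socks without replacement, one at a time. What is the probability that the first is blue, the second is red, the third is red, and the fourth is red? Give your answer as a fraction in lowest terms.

Multiply the probability of each draw given the previous ones:
P = 8/18 × 10/17 × 9/16 × 8/15 = 5760/73440 = 4/51.

4/51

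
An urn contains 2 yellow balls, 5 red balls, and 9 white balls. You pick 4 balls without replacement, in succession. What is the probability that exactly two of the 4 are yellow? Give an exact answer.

One ordering (yellow drawn first) has probability 2/16 × 1/15 × 14/14 × 13/13 = 364/43680 = 1/120.
There are C(4,2) = 6 such orderings, each equally likely, so P = 6 × 1/120 = 1/20.

1/20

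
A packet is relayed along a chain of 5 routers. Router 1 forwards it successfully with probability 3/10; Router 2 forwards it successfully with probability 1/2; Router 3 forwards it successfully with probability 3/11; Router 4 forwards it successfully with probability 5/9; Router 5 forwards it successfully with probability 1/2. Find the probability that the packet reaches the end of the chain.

1/88

The events are sequential, so multiply the conditional probabilities:
P = 3/10 × 1/2 × 3/11 × 5/9 × 1/2 = 45/3960 = 1/88.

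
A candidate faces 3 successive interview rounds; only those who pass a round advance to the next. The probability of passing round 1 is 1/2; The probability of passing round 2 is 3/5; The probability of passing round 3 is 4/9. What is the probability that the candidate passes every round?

2/15

The events are sequential, so multiply the conditional probabilities:
P = 1/2 × 3/5 × 4/9 = 12/90 = 2/15.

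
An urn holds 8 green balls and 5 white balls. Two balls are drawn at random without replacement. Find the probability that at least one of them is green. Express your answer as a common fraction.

P(no green) = 5/13 × 4/12 = 20/156 = 5/39.
P(at least one) = 1 − 5/39 = 34/39.

34/39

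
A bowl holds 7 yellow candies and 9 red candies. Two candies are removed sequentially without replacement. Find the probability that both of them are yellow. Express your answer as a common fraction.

7/40

P(all yellow) = 7/16 × 6/15 = 42/240 = 7/40.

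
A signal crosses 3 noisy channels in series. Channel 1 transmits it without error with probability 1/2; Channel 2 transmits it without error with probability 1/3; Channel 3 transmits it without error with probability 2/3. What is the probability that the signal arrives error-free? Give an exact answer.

Each stage is reached only if all earlier stages succeed, so
P = 1/2 × 1/3 × 2/3 = 2/18 = 1/9.

1/9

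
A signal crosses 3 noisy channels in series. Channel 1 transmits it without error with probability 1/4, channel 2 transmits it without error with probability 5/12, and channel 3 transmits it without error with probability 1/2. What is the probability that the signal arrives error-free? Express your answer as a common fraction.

The events are sequential, so multiply the conditional probabilities:
P = 1/4 × 5/12 × 1/2 = 5/96.

5/96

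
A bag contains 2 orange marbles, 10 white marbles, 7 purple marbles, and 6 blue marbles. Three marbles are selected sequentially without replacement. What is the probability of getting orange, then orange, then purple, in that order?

7/6900

Chain rule:
P = 2/25 × 1/24 × 7/23 = 14/13800 = 7/6900.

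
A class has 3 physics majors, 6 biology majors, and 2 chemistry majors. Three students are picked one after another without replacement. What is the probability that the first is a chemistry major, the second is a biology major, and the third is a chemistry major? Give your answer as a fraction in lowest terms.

Each draw changes the counts, so multiply the conditional probabilities along the sequence:
P = 2/11 × 6/10 × 1/9 = 12/990 = 2/165.

2/165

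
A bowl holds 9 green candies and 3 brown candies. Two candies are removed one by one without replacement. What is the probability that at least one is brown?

P(no brown) = 9/12 × 8/11 = 72/132 = 6/11.
P(at least one) = 1 − 6/11 = 5/11.

5/11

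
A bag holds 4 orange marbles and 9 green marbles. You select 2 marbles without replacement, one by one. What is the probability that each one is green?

P = 9/13 × 8/12 = 72/156 = 6/13.

6/13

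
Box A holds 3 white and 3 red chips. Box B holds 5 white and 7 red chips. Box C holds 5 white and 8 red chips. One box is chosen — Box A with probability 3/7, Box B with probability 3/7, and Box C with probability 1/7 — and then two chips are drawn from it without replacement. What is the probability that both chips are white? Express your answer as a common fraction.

2537/15015

From Box A: P(both white) = (3/6)(2/5) = 1/5.
From Box B: P(both white) = (5/12)(4/11) = 5/33.
From Box C: P(both white) = (5/13)(4/12) = 5/39.
Total probability = (3/7)(1/5) + (3/7)(5/33) + (1/7)(5/39) = 2537/15015.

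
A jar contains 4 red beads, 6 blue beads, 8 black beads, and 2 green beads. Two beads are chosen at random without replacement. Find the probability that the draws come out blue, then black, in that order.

12/95

Each draw changes the counts, so multiply the conditional probabilities along the sequence:
P = 6/20 × 8/19 = 48/380 = 12/95.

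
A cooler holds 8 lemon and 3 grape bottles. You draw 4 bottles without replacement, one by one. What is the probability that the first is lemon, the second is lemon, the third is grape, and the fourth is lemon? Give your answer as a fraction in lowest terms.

7/55

Multiply the probability of each draw given the previous ones:
P = 8/11 × 7/10 × 3/9 × 6/8 = 1008/7920 = 7/55.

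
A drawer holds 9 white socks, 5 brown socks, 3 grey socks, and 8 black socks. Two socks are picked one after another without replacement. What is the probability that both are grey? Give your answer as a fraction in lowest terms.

P(every draw is grey) = 3/25 × 2/24 = 6/600 = 1/100.

1/100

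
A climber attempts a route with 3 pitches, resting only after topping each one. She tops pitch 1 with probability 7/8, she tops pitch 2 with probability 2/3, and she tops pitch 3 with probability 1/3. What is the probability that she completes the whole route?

7/36

The events are sequential, so multiply the conditional probabilities:
P = 7/8 × 2/3 × 1/3 = 14/72 = 7/36.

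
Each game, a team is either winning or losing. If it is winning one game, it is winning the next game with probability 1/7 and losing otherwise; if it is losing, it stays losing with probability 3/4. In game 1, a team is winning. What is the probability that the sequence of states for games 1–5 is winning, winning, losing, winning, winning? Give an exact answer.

Game 1 is given. For each transition, use the conditional probability from the current state:
P(winning | winning) = 1/7; P(losing | winning) = 6/7; P(winning | losing) = 1/4; P(winning | winning) = 1/7.
P = 1/7 × 6/7 × 1/4 × 1/7 = 6/1372 = 3/686.

3/686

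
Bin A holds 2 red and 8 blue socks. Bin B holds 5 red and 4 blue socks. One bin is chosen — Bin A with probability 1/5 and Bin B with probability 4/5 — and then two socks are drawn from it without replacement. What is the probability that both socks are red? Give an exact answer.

From Bin A: P(both red) = (2/10)(1/9) = 1/45.
From Bin B: P(both red) = (5/9)(4/8) = 5/18.
Total probability = (1/5)(1/45) + (4/5)(5/18) = 17/75.

17/75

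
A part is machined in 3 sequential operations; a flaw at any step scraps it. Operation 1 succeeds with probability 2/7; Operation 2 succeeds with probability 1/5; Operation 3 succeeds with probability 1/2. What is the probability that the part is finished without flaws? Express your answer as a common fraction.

1/35

Each stage is reached only if all earlier stages succeed, so
P = 2/7 × 1/5 × 1/2 = 2/70 = 1/35.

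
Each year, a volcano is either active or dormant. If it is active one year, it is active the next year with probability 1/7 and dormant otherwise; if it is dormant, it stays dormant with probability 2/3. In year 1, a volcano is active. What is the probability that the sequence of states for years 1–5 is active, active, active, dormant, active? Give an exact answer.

2/343

Year 1 is given. For each transition, use the conditional probability from the current state:
P(active | active) = 1/7; P(active | active) = 1/7; P(dormant | active) = 6/7; P(active | dormant) = 1/3.
P = 1/7 × 1/7 × 6/7 × 1/3 = 6/1029 = 2/343.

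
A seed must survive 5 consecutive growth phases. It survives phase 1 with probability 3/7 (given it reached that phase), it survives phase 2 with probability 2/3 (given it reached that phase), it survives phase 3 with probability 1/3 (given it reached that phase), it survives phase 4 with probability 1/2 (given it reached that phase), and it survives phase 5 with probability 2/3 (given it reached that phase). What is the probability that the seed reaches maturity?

Multiplying along the chain,
P = 3/7 × 2/3 × 1/3 × 1/2 × 2/3 = 12/378 = 2/63.

2/63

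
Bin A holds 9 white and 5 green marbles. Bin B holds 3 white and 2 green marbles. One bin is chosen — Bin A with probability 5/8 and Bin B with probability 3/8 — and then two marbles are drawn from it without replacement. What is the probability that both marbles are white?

From Bin A: P(both white) = (9/14)(8/13) = 36/91.
From Bin B: P(both white) = (3/5)(2/4) = 3/10.
Total probability = (5/8)(36/91) + (3/8)(3/10) = 2619/7280.

2619/7280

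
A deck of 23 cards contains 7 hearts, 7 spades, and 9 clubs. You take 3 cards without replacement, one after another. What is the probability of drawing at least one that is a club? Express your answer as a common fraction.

201/253

P(no clubs) = 14/23 × 13/22 × 12/21 = 2184/10626 = 52/253.
P(at least one) = 1 − 52/253 = 201/253.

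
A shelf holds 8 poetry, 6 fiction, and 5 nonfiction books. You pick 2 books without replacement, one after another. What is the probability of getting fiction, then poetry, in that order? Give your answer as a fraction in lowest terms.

Multiply the probability of each draw given the previous ones:
P = 6/19 × 8/18 = 48/342 = 8/57.

8/57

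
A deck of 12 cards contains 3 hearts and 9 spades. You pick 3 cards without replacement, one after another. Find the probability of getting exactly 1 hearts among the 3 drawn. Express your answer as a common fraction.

One ordering (a heart drawn first) has probability 3/12 × 9/11 × 8/10 = 216/1320 = 9/55.
There are C(3,1) = 3 such orderings, each equally likely, so P = 3 × 9/55 = 27/55.

27/55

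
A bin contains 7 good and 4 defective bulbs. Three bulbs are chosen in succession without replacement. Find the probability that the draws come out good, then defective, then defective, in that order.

14/165

Each draw changes the counts, so multiply the conditional probabilities along the sequence:
P = 7/11 × 4/10 × 3/9 = 84/990 = 14/165.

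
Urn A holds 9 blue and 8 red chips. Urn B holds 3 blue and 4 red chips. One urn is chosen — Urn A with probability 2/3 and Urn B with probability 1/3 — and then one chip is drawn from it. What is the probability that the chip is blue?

59/119

From Urn A: P(blue) = 9/17.
From Urn B: P(blue) = 3/7.
Total probability = (2/3)(9/17) + (1/3)(3/7) = 59/119.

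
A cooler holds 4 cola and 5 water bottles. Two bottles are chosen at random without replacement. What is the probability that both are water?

P = 5/9 × 4/8 = 20/72 = 5/18.

5/18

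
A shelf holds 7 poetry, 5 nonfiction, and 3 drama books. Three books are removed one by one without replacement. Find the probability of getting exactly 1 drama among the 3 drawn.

One ordering (drama drawn first) has probability 3/15 × 12/14 × 11/13 = 396/2730 = 66/455.
There are C(3,1) = 3 such orderings, each equally likely, so P = 3 × 66/455 = 198/455.

198/455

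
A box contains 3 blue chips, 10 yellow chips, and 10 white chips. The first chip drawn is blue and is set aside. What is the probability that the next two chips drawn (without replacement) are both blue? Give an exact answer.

With the first chip removed, 2 blue remain out of 22.
P = 2/22 × 1/21 = 2/462 = 1/231.

1/231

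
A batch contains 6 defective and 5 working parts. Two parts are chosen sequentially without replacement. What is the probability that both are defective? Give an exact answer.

3/11

P(every draw is defective) = 6/11 × 5/10 = 30/110 = 3/11.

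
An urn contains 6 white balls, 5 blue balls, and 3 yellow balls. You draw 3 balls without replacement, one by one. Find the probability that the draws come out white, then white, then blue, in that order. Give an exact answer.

Each draw changes the counts, so multiply the conditional probabilities along the sequence:
P = 6/14 × 5/13 × 5/12 = 150/2184 = 25/364.

25/364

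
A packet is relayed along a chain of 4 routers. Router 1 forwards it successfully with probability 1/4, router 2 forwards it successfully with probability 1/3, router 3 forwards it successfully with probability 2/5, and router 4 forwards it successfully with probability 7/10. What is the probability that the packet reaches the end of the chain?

The events are sequential, so multiply the conditional probabilities:
P = 1/4 × 1/3 × 2/5 × 7/10 = 14/600 = 7/300.

7/300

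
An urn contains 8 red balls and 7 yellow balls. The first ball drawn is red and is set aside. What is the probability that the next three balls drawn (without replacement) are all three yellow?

5/52

After the first draw, 7 of the remaining 14 balls are yellow.
P = 7/14 × 6/13 × 5/12 = 210/2184 = 5/52.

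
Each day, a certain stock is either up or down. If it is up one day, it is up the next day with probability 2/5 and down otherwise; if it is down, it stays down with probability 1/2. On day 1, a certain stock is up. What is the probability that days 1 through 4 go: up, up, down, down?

Day 1 is given. For each transition, use the conditional probability from the current state:
P(up | up) = 2/5; P(down | up) = 3/5; P(down | down) = 1/2.
P = 2/5 × 3/5 × 1/2 = 6/50 = 3/25.

3/25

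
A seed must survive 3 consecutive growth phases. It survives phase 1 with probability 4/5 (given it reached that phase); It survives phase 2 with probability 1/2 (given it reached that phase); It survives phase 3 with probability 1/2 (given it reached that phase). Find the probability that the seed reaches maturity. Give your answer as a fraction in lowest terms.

1/5

The events are sequential, so multiply the conditional probabilities:
P = 4/5 × 1/2 × 1/2 = 4/20 = 1/5.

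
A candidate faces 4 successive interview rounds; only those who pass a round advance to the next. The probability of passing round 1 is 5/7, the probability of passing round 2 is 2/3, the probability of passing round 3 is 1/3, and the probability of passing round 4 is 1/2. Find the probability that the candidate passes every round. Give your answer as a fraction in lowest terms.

Multiplying along the chain,
P = 5/7 × 2/3 × 1/3 × 1/2 = 10/126 = 5/63.

5/63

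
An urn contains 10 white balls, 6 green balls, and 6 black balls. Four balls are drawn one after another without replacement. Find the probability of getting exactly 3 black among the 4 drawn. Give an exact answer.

64/1463

One ordering (black drawn first) has probability 6/22 × 5/21 × 4/20 × 16/19 = 1920/175560 = 16/1463.
There are C(4,3) = 4 such orderings, each equally likely, so P = 4 × 16/1463 = 64/1463.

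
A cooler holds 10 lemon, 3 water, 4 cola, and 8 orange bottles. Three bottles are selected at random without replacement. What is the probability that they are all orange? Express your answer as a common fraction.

14/575

P = 8/25 × 7/24 × 6/23 = 336/13800 = 14/575.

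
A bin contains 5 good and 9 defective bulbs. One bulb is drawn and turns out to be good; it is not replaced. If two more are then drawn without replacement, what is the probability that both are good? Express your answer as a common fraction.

After the first draw, 4 of the remaining 13 bulbs are good.
P = 4/13 × 3/12 = 12/156 = 1/13.

1/13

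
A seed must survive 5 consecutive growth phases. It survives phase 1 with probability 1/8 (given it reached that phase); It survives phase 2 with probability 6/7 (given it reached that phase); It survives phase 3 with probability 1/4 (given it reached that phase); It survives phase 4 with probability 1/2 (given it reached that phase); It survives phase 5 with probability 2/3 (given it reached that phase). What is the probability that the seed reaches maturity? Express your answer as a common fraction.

Multiplying along the chain,
P = 1/8 × 6/7 × 1/4 × 1/2 × 2/3 = 12/1344 = 1/112.

1/112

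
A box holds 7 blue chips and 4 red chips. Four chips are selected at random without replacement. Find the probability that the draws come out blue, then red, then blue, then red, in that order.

7/110

Each draw changes the counts, so multiply the conditional probabilities along the sequence:
P = 7/11 × 4/10 × 6/9 × 3/8 = 504/7920 = 7/110.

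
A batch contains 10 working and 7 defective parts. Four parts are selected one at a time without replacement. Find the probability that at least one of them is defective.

P(no defective) = 10/17 × 9/16 × 8/15 × 7/14 = 5040/57120 = 3/34.
P(at least one) = 1 − 3/34 = 31/34.

31/34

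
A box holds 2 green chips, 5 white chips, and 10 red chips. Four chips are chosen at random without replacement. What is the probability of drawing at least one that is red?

67/68

P(no red) = 7/17 × 6/16 × 5/15 × 4/14 = 840/57120 = 1/68.
P(at least one) = 1 − 1/68 = 67/68.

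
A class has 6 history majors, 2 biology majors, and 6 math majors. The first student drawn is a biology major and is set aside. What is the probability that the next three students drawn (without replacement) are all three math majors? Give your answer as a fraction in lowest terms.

10/143

After the first draw, 6 of the remaining 13 students are math majors.
P = 6/13 × 5/12 × 4/11 = 120/1716 = 10/143.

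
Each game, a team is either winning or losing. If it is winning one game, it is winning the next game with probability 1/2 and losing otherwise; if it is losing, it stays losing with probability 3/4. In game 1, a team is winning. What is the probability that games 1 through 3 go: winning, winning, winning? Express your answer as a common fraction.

Game 1 is given. For each transition, use the conditional probability from the current state:
P(winning | winning) = 1/2; P(winning | winning) = 1/2.
P = 1/2 × 1/2 = 1/4.

1/4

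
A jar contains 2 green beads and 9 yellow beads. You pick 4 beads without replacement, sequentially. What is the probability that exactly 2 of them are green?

One ordering (green drawn first) has probability 2/11 × 1/10 × 9/9 × 8/8 = 144/7920 = 1/55.
There are C(4,2) = 6 such orderings, each equally likely, so P = 6 × 1/55 = 6/55.

6/55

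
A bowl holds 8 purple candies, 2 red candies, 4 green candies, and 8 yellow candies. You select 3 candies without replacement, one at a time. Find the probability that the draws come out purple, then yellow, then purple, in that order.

Multiply the probability of each draw given the previous ones:
P = 8/22 × 8/21 × 7/20 = 448/9240 = 8/165.

8/165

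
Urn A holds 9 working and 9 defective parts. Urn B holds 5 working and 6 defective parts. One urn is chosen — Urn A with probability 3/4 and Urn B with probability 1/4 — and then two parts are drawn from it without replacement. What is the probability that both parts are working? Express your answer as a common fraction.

From Urn A: P(both working) = (9/18)(8/17) = 4/17.
From Urn B: P(both working) = (5/11)(4/10) = 2/11.
Total probability = (3/4)(4/17) + (1/4)(2/11) = 83/374.

83/374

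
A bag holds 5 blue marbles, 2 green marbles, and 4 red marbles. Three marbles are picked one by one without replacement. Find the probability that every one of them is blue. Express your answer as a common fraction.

P = 5/11 × 4/10 × 3/9 = 60/990 = 2/33.

2/33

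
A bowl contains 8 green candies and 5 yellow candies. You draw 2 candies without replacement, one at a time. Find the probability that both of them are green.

P(every draw is green) = 8/13 × 7/12 = 56/156 = 14/39.

14/39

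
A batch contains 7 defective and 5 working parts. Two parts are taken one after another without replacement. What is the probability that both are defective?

7/22

P(every draw is defective) = 7/12 × 6/11 = 42/132 = 7/22.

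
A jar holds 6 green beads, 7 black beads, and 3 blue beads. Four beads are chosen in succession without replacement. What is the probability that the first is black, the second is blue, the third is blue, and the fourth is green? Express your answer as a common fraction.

3/520

Chain rule:
P = 7/16 × 3/15 × 2/14 × 6/13 = 252/43680 = 3/520.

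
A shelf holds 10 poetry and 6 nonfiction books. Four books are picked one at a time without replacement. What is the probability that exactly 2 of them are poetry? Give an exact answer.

One ordering (poetry drawn first) has probability 10/16 × 9/15 × 6/14 × 5/13 = 2700/43680 = 45/728.
There are C(4,2) = 6 such orderings, each equally likely, so P = 6 × 45/728 = 135/364.

135/364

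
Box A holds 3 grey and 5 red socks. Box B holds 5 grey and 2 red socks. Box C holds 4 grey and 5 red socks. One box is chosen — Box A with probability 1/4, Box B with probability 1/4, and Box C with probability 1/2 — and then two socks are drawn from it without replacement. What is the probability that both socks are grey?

11/48

From Box A: P(both grey) = (3/8)(2/7) = 3/28.
From Box B: P(both grey) = (5/7)(4/6) = 10/21.
From Box C: P(both grey) = (4/9)(3/8) = 1/6.
Total probability = (1/4)(3/28) + (1/4)(10/21) + (1/2)(1/6) = 11/48.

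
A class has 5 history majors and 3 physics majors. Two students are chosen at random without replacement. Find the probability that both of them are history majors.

P(all history majors) = 5/8 × 4/7 = 20/56 = 5/14.

5/14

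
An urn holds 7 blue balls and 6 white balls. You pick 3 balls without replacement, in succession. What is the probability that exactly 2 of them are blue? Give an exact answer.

One ordering (blue drawn first) has probability 7/13 × 6/12 × 6/11 = 252/1716 = 21/143.
There are C(3,2) = 3 such orderings, each equally likely, so P = 3 × 21/143 = 63/143.

63/143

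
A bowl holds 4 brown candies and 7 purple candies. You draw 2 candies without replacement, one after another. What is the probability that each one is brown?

6/55

P(all brown) = 4/11 × 3/10 = 12/110 = 6/55.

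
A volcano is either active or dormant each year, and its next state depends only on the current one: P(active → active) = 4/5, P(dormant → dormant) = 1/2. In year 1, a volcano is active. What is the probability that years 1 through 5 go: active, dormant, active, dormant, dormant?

Year 1 is given. For each transition, use the conditional probability from the current state:
P(dormant | active) = 1/5; P(active | dormant) = 1/2; P(dormant | active) = 1/5; P(dormant | dormant) = 1/2.
P = 1/5 × 1/2 × 1/5 × 1/2 = 1/100.

1/100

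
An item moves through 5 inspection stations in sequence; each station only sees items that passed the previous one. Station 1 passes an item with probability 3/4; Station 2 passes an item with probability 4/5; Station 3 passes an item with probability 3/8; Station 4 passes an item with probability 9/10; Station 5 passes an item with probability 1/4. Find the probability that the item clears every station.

The events are sequential, so multiply the conditional probabilities:
P = 3/4 × 4/5 × 3/8 × 9/10 × 1/4 = 324/6400 = 81/1600.

81/1600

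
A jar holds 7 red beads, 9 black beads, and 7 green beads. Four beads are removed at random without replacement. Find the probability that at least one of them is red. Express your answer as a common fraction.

201/253

P(no red) = 16/23 × 15/22 × 14/21 × 13/20 = 43680/212520 = 52/253.
P(at least one) = 1 − 52/253 = 201/253.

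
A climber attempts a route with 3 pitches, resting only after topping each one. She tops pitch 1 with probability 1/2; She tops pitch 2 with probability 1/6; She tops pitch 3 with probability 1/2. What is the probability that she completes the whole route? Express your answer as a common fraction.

1/24

Each stage is reached only if all earlier stages succeed, so
P = 1/2 × 1/6 × 1/2 = 1/24.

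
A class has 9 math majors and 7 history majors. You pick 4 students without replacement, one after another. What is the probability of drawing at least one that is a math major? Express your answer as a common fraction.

P(no math majors) = 7/16 × 6/15 × 5/14 × 4/13 = 840/43680 = 1/52.
P(at least one) = 1 − 1/52 = 51/52.

51/52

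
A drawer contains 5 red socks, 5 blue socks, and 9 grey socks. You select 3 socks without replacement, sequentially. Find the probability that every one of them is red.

10/969

P = 5/19 × 4/18 × 3/17 = 60/5814 = 10/969.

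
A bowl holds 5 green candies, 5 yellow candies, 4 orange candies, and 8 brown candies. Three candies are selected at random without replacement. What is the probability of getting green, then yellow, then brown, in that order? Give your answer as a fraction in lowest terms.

Chain rule:
P = 5/22 × 5/21 × 8/20 = 200/9240 = 5/231.

5/231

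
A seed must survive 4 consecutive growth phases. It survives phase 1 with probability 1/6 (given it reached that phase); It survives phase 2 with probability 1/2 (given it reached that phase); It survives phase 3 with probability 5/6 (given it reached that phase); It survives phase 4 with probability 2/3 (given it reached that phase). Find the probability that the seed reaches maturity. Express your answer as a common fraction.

The events are sequential, so multiply the conditional probabilities:
P = 1/6 × 1/2 × 5/6 × 2/3 = 10/216 = 5/108.

5/108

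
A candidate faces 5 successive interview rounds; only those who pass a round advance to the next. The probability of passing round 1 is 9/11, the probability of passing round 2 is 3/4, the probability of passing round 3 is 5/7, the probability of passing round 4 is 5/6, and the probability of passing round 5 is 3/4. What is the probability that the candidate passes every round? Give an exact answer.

675/2464

Multiplying along the chain,
P = 9/11 × 3/4 × 5/7 × 5/6 × 3/4 = 2025/7392 = 675/2464.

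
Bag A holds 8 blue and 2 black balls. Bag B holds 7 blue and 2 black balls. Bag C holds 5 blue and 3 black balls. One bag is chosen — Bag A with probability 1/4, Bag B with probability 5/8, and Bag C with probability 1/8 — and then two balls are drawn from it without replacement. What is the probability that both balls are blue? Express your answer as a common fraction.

From Bag A: P(both blue) = (8/10)(7/9) = 28/45.
From Bag B: P(both blue) = (7/9)(6/8) = 7/12.
From Bag C: P(both blue) = (5/8)(4/7) = 5/14.
Total probability = (1/4)(28/45) + (5/8)(7/12) + (1/8)(5/14) = 5693/10080.

5693/10080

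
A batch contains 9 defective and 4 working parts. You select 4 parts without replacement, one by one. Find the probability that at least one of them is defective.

P(no defective) = 4/13 × 3/12 × 2/11 × 1/10 = 24/17160 = 1/715.
P(at least one) = 1 − 1/715 = 714/715.

714/715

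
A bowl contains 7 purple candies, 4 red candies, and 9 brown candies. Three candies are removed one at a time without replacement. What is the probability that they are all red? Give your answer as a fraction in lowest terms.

1/285

P = 4/20 × 3/19 × 2/18 = 24/6840 = 1/285.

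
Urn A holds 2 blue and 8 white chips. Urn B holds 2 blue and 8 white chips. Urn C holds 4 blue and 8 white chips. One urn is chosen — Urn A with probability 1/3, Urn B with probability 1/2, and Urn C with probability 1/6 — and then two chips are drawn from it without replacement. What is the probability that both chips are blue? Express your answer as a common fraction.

From Urn A: P(both blue) = (2/10)(1/9) = 1/45.
From Urn B: P(both blue) = (2/10)(1/9) = 1/45.
From Urn C: P(both blue) = (4/12)(3/11) = 1/11.
Total probability = (1/3)(1/45) + (1/2)(1/45) + (1/6)(1/11) = 10/297.

10/297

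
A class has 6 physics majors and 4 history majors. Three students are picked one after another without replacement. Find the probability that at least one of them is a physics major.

29/30

P(no physics majors) = 4/10 × 3/9 × 2/8 = 24/720 = 1/30.
P(at least one) = 1 − 1/30 = 29/30.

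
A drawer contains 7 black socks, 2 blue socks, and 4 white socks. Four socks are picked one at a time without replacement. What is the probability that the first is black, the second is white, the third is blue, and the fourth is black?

Each draw changes the counts, so multiply the conditional probabilities along the sequence:
P = 7/13 × 4/12 × 2/11 × 6/10 = 336/17160 = 14/715.

14/715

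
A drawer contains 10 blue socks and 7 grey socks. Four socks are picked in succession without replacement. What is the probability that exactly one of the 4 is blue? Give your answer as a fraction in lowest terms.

One ordering (blue drawn first) has probability 10/17 × 7/16 × 6/15 × 5/14 = 2100/57120 = 5/136.
There are C(4,1) = 4 such orderings, each equally likely, so P = 4 × 5/136 = 5/34.

5/34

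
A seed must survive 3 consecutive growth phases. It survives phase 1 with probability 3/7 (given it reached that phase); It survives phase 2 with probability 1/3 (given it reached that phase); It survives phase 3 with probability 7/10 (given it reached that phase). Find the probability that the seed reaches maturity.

Each stage is reached only if all earlier stages succeed, so
P = 3/7 × 1/3 × 7/10 = 21/210 = 1/10.

1/10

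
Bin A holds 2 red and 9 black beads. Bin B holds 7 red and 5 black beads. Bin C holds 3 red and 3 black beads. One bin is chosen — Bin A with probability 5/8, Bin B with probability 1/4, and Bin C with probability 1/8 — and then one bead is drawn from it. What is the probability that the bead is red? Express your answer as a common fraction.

From Bin A: P(red) = 2/11.
From Bin B: P(red) = 7/12.
From Bin C: P(red) = 3/6.
Total probability = (5/8)(2/11) + (1/4)(7/12) + (1/8)(3/6) = 85/264.

85/264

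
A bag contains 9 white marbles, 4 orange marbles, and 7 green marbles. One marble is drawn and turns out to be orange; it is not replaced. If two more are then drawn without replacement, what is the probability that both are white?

4/19

After the first draw, 9 of the remaining 19 marbles are white.
P = 9/19 × 8/18 = 72/342 = 4/19.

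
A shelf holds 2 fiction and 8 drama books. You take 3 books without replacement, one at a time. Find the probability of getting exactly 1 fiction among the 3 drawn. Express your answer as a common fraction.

One ordering (fiction drawn first) has probability 2/10 × 8/9 × 7/8 = 112/720 = 7/45.
There are C(3,1) = 3 such orderings, each equally likely, so P = 3 × 7/45 = 7/15.

7/15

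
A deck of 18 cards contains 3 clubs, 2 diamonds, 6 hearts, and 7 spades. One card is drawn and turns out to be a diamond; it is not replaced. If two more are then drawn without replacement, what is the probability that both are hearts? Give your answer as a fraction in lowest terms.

15/136

After the first draw, 6 of the remaining 17 cards are hearts.
P = 6/17 × 5/16 = 30/272 = 15/136.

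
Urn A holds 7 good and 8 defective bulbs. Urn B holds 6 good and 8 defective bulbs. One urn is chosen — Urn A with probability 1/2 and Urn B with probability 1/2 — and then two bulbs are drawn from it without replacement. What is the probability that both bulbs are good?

From Urn A: P(both good) = (7/15)(6/14) = 1/5.
From Urn B: P(both good) = (6/14)(5/13) = 15/91.
Total probability = (1/2)(1/5) + (1/2)(15/91) = 83/455.

83/455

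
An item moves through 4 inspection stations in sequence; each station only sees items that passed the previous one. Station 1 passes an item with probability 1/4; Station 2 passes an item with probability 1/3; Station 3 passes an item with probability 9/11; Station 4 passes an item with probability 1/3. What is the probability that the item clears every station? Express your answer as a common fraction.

1/44

Each stage is reached only if all earlier stages succeed, so
P = 1/4 × 1/3 × 9/11 × 1/3 = 9/396 = 1/44.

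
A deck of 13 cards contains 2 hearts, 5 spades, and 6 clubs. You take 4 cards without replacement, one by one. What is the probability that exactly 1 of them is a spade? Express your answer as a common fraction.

One ordering (a spade drawn first) has probability 5/13 × 8/12 × 7/11 × 6/10 = 1680/17160 = 14/143.
There are C(4,1) = 4 such orderings, each equally likely, so P = 4 × 14/143 = 56/143.

56/143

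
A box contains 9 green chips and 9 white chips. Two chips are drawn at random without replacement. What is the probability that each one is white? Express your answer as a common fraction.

4/17

P = 9/18 × 8/17 = 72/306 = 4/17.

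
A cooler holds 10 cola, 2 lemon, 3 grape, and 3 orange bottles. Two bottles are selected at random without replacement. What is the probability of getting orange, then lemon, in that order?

Chain rule:
P = 3/18 × 2/17 = 6/306 = 1/51.

1/51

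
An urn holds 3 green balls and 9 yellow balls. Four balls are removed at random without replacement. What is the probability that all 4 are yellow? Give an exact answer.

14/55

P = 9/12 × 8/11 × 7/10 × 6/9 = 3024/11880 = 14/55.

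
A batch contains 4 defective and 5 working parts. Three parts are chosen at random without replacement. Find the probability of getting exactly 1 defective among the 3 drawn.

10/21

One ordering (defective drawn first) has probability 4/9 × 5/8 × 4/7 = 80/504 = 10/63.
There are C(3,1) = 3 such orderings, each equally likely, so P = 3 × 10/63 = 10/21.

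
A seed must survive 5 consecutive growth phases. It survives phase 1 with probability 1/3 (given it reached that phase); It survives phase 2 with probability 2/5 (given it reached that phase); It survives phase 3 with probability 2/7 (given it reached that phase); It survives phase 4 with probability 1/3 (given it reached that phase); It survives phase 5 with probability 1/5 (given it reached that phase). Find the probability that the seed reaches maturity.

Each stage is reached only if all earlier stages succeed, so
P = 1/3 × 2/5 × 2/7 × 1/3 × 1/5 = 4/1575.

4/1575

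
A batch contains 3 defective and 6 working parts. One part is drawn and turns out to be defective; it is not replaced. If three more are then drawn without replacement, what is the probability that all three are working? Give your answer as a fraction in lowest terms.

With the first part removed, 6 working remain out of 8.
P = 6/8 × 5/7 × 4/6 = 120/336 = 5/14.

5/14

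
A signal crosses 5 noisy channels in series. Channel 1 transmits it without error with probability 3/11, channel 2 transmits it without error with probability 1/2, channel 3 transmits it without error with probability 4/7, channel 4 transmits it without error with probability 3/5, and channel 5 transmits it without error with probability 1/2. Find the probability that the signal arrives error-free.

The events are sequential, so multiply the conditional probabilities:
P = 3/11 × 1/2 × 4/7 × 3/5 × 1/2 = 36/1540 = 9/385.

9/385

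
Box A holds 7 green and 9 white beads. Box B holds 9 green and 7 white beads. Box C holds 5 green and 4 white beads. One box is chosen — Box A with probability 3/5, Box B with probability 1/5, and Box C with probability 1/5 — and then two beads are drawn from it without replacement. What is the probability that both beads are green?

From Box A: P(both green) = (7/16)(6/15) = 7/40.
From Box B: P(both green) = (9/16)(8/15) = 3/10.
From Box C: P(both green) = (5/9)(4/8) = 5/18.
Total probability = (3/5)(7/40) + (1/5)(3/10) + (1/5)(5/18) = 397/1800.

397/1800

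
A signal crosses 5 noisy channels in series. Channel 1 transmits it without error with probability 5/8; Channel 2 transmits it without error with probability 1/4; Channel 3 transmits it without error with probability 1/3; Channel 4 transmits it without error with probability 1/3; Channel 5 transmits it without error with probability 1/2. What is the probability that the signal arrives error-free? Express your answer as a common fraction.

5/576

Multiplying along the chain,
P = 5/8 × 1/4 × 1/3 × 1/3 × 1/2 = 5/576.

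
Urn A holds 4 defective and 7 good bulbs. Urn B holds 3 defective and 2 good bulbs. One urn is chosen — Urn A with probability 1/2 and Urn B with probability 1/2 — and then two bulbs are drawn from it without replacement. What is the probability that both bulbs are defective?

From Urn A: P(both defective) = (4/11)(3/10) = 6/55.
From Urn B: P(both defective) = (3/5)(2/4) = 3/10.
Total probability = (1/2)(6/55) + (1/2)(3/10) = 9/44.

9/44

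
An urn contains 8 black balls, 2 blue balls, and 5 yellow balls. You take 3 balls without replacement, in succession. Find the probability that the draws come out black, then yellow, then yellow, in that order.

Chain rule:
P = 8/15 × 5/14 × 4/13 = 160/2730 = 16/273.

16/273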